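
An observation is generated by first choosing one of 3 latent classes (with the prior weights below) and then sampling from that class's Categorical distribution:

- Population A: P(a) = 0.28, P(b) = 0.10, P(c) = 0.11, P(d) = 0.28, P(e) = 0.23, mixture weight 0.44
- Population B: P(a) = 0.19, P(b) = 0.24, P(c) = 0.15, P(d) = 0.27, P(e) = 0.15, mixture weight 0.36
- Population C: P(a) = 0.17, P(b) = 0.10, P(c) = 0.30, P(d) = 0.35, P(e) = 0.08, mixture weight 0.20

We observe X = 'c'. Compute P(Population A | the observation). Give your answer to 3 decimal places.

By Bayes' theorem, P(k | x) = π_k f_k(x) / Σ_j π_j f_j(x).
Categorical probabilities:
  f_A = 0.11
  f_B = 0.15
  f_C = 0.3
Unnormalised posteriors:
  π_A·f_A = 0.44 × 0.11 = 0.0484
  π_B·f_B = 0.36 × 0.15 = 0.054
  π_C·f_C = 0.20 × 0.3 = 0.06
Evidence: 0.0484 + 0.054 + 0.06 = 0.1624
P(Population A | x) ≈ 0.298

0.298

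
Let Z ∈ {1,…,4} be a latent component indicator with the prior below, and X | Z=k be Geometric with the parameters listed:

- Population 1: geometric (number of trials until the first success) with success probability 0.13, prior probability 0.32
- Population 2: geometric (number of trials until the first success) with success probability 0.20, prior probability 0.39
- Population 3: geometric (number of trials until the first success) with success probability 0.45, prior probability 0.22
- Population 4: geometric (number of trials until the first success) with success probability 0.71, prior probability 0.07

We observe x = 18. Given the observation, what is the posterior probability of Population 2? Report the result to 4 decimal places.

0.3104

The responsibility of component k is π_k f_k(x) divided by Σ_j π_j f_j(x).
Evaluate each component's likelihood at the observed value:
  L_1 = 0.0121835
  L_2 = 0.0045036
  L_3 = 1.73531e-05
  L_4 = 5.15257e-10
Prior × likelihood for each component:
  π_1·L_1 = 0.32 × 0.0121835 = 0.00389871
  π_2·L_2 = 0.39 × 0.0045036 = 0.0017564
  π_3·L_3 = 0.22 × 1.73531e-05 = 3.81769e-06
  π_4·L_4 = 0.07 × 5.15257e-10 = 3.6068e-11
Evidence: 0.00389871 + 0.0017564 + 3.81769e-06 + 3.6068e-11 = 0.00565893
P(Population 2 | x) ≈ 0.3104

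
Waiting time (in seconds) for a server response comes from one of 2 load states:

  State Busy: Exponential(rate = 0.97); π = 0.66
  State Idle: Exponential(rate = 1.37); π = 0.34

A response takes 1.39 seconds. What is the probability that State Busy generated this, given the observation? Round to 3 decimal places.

Posterior ∝ prior × likelihood, so P(k | x) ∝ π_k f_k(x); normalise over all components.
Component likelihoods at x = 1.39 seconds:
  L_Busy = 0.97·e^(−0.97·1.39) = 0.97·e^(−1.3483) = 0.251891
  L_Idle = 1.37·e^(−1.37·1.39) = 1.37·e^(−1.9043) = 0.20403
Unnormalised posteriors:
  π_Busy·L_Busy = 0.66 × 0.251891 = 0.166248
  π_Idle·L_Idle = 0.34 × 0.20403 = 0.0693701
Normaliser: 0.166248 + 0.0693701 = 0.235618
So the posterior for State Busy is 0.166248 / 0.235618 ≈ 0.706.

0.706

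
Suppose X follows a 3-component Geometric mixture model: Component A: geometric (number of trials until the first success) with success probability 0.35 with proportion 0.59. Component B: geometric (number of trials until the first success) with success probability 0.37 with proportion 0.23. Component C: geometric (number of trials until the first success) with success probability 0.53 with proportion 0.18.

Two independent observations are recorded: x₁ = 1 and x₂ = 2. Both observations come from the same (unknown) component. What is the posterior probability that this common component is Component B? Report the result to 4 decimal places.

By Bayes' theorem, P(k | x) = π_k f_k(x) / Σ_j π_j f_j(x).
Since both observations come from the same component, the likelihood for component k is f_k(x₁)·f_k(x₂).
  L_A = [0.35·(1−0.35)^0 = 0.35·1 = 0.35] × [0.2275] = 0.079625
  L_B = [0.37·(1−0.37)^0 = 0.37·1 = 0.37] × [0.2331] = 0.086247
  L_C = [0.53·(1−0.53)^0 = 0.53·1 = 0.53] × [0.2491] = 0.132023
Unnormalised posteriors:
  π_A·L_A = 0.59 × 0.079625 = 0.0469787
  π_B·L_B = 0.23 × 0.086247 = 0.0198368
  π_C·L_C = 0.18 × 0.132023 = 0.0237641
Denominator: 0.0469787 + 0.0198368 + 0.0237641 = 0.0905797
So the posterior for Component B is 0.0198368 / 0.0905797 ≈ 0.2190.

0.2190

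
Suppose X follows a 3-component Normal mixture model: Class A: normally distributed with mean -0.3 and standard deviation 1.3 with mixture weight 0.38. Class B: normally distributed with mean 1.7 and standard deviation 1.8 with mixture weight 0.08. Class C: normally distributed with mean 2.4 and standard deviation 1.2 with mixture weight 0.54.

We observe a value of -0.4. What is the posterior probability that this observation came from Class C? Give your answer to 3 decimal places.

The responsibility of component k is w_k f_k(x) divided by Σ_j w_j f_j(x).
Normal densities:
  L_A = 0.305972
  L_B = 0.112221
  L_C = 0.0218516
Weight by the priors:
  w_A·L_A = 0.38 × 0.305972 = 0.116269
  w_B·L_B = 0.08 × 0.112221 = 0.00897772
  w_C·L_C = 0.54 × 0.0218516 = 0.0117999
Marginal: 0.116269 + 0.00897772 + 0.0117999 = 0.137047
So the posterior for Class C is 0.0117999 / 0.137047 ≈ 0.086.

0.086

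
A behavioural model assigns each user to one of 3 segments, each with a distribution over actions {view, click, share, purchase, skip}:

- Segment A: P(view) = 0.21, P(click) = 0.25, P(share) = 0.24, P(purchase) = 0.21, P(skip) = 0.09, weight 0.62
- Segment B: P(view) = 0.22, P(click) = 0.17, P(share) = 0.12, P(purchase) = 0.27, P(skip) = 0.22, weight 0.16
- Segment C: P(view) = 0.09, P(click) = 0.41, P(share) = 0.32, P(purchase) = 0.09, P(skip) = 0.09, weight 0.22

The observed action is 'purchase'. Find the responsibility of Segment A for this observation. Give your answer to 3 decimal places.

Apply Bayes' rule: the posterior for each component is proportional to its prior times its likelihood at x.
Categorical probabilities:
  p_A = P(purchase | comp) = 0.21
  p_B = P(purchase | comp) = 0.27
  p_C = P(purchase | comp) = 0.09
Prior × likelihood for each component:
  w_A·p_A = 0.62 × 0.21 = 0.1302
  w_B·p_B = 0.16 × 0.27 = 0.0432
  w_C·p_C = 0.22 × 0.09 = 0.0198
Denominator: 0.1302 + 0.0432 + 0.0198 = 0.1932
P(Segment A | data) ≈ 0.674

0.674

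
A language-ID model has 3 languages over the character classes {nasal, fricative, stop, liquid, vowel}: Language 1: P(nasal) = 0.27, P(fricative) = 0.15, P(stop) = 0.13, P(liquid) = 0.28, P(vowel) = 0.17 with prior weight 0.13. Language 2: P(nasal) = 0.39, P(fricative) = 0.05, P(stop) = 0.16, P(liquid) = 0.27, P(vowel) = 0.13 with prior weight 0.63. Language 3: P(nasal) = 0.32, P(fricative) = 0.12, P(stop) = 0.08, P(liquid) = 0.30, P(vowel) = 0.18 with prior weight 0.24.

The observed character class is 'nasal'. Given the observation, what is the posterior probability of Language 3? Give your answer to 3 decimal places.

0.215

By Bayes' theorem, P(k | x) = P(Z=k) f_k(x) / Σ_j P(Z=j) f_j(x).
Evaluate each component's likelihood at the observed value:
  L_1 = 0.27
  L_2 = 0.39
  L_3 = 0.32
Weight by the priors:
  P(Z=1)·L_1 = 0.13 × 0.27 = 0.0351
  P(Z=2)·L_2 = 0.63 × 0.39 = 0.2457
  P(Z=3)·L_3 = 0.24 × 0.32 = 0.0768
Marginal: 0.0351 + 0.2457 + 0.0768 = 0.3576
Responsibility of Language 3: 0.0768 / 0.3576 ≈ 0.215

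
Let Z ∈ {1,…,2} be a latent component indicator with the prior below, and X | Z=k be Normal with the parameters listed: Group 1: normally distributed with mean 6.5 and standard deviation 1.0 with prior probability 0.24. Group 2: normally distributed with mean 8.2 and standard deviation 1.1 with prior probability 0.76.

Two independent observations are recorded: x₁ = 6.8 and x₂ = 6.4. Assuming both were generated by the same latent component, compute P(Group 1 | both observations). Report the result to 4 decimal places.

By Bayes' theorem, P(k | x) = P(Z=k) f_k(x) / Σ_j P(Z=j) f_j(x).
Since both observations come from the same component, the likelihood for component k is f_k(x₁)·f_k(x₂).
  p_1 = [0.381388] × [0.396953] = 0.151393
  p_2 = [0.161352] × [0.0950748] = 0.0153405
Prior × likelihood for each component:
  P(Z=1)·p_1 = 0.24 × 0.151393 = 0.0363343
  P(Z=2)·p_2 = 0.76 × 0.0153405 = 0.0116588
Evidence: 0.0363343 + 0.0116588 = 0.0479931
Responsibility of Group 1: 0.0363343 / 0.0479931 ≈ 0.7571

0.7571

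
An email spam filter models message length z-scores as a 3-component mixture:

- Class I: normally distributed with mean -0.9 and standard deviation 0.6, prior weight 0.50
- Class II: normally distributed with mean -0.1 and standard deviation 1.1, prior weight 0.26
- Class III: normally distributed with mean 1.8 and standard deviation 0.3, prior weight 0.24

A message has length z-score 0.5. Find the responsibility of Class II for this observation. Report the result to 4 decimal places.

0.7879

Posterior ∝ prior × likelihood, so P(k | x) ∝ π_k f_k(x); normalise over all components.
Component likelihoods at x = 0.5:
  L_I = (1/(0.6·√(2π)))·exp(−(0.5−-0.9)²/(2·0.6²)) = 0.664904·exp(-2.72222) = 0.0437031
  L_II = (1/(1.1·√(2π)))·exp(−(0.5−-0.1)²/(2·1.1²)) = 0.362675·exp(-0.14876) = 0.312544
  L_III = (1/(0.3·√(2π)))·exp(−(0.5−1.8)²/(2·0.3²)) = 1.329808·exp(-9.38889) = 0.000111236
Weight by the priors:
  π_I·L_I = 0.50 × 0.0437031 = 0.0218516
  π_II·L_II = 0.26 × 0.312544 = 0.0812615
  π_III·L_III = 0.24 × 0.000111236 = 2.66967e-05
Normaliser: 0.0218516 + 0.0812615 + 2.66967e-05 = 0.10314
Responsibility of Class II: 0.0812615 / 0.10314 ≈ 0.7879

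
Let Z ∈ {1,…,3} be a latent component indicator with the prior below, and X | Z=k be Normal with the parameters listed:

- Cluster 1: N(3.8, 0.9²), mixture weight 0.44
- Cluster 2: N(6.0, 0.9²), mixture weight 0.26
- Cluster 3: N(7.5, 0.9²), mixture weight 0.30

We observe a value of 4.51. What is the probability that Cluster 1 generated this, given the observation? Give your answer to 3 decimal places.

Apply Bayes' rule: the posterior for each component is proportional to its prior times its likelihood at x.
Normal densities:
  p_1 = (1/(0.9·√(2π)))·exp(−(4.51−3.8)²/(2·0.9²)) = 0.443269·exp(-0.31117) = 0.324733
  p_2 = (1/(0.9·√(2π)))·exp(−(4.51−6.0)²/(2·0.9²)) = 0.443269·exp(-1.37043) = 0.112589
  p_3 = (1/(0.9·√(2π)))·exp(−(4.51−7.5)²/(2·0.9²)) = 0.443269·exp(-5.51858) = 0.00177819
Weight by the priors:
  w_1·p_1 = 0.44 × 0.324733 = 0.142883
  w_2·p_2 = 0.26 × 0.112589 = 0.0292732
  w_3·p_3 = 0.30 × 0.00177819 = 0.000533458
Evidence: 0.142883 + 0.0292732 + 0.000533458 = 0.172689
Responsibility of Cluster 1: 0.142883 / 0.172689 ≈ 0.827

0.827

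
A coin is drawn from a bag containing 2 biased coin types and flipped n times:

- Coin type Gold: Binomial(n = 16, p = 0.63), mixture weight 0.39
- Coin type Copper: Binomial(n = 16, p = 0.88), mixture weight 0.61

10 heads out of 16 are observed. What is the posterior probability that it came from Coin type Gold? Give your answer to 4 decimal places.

0.9510

Apply Bayes' rule: the posterior for each component is proportional to its prior times its likelihood at x.
Component likelihoods at x = 10 heads out of 16:
  L_Gold = C(16,10)·0.63^10·0.37^6 = 8008·0.0098493·0.00256573 = 0.202367
  L_Copper = C(16,10)·0.88^10·0.12^6 = 8008·0.278501·2.98598e-06 = 0.00665945
Weight by the priors:
  π_Gold·L_Gold = 0.39 × 0.202367 = 0.0789232
  π_Copper·L_Copper = 0.61 × 0.00665945 = 0.00406226
Sum: 0.0789232 + 0.00406226 = 0.0829854
P(Coin type Gold | data) ≈ 0.9510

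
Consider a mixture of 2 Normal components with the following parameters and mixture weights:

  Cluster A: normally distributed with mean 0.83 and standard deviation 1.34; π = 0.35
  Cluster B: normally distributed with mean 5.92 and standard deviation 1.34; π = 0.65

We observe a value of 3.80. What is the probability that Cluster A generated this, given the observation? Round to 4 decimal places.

0.1390

The responsibility of component k is π_k f_k(x) divided by Σ_j π_j f_j(x).
Normal densities:
  L_A = 0.025531
  L_B = 0.0851695
Unnormalised posteriors:
  π_A·L_A = 0.35 × 0.025531 = 0.00893585
  π_B·L_B = 0.65 × 0.0851695 = 0.0553602
Normaliser: 0.00893585 + 0.0553602 = 0.064296
P(Cluster A | the observation) ≈ 0.1390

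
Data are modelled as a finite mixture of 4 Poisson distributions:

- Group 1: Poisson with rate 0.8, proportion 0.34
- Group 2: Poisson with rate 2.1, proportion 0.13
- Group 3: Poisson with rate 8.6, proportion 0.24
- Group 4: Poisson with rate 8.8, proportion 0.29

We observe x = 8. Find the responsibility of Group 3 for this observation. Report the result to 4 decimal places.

The responsibility of component k is P(Z=k) f_k(x) divided by Σ_j P(Z=j) f_j(x).
Poisson probabilities:
  f_1 = e^(−0.8)·0.8^8/8! = 1.86966e-06
  f_2 = e^(−2.1)·2.1^8/8! = 0.00114872
  f_3 = e^(−8.6)·8.6^8/8! = 0.136626
  f_4 = e^(−8.8)·8.8^8/8! = 0.134446
Multiply by the mixture weights:
  P(Z=1)·f_1 = 0.34 × 1.86966e-06 = 6.35686e-07
  P(Z=2)·f_2 = 0.13 × 0.00114872 = 0.000149334
  P(Z=3)·f_3 = 0.24 × 0.136626 = 0.0327903
  P(Z=4)·f_4 = 0.29 × 0.134446 = 0.0389895
Denominator: 6.35686e-07 + 0.000149334 + 0.0327903 + 0.0389895 = 0.0719298
P(Group 3 | 8) = 0.0327903 / 0.0719298 ≈ 0.4559

0.4559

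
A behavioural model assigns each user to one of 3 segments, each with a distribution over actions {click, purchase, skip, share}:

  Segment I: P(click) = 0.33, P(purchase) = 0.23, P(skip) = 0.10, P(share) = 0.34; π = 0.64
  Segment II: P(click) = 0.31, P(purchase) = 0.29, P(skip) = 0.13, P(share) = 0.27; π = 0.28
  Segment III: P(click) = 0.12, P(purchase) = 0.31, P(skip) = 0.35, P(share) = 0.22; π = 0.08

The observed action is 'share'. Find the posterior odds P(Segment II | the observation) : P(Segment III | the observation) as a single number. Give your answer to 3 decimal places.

Since P(k|x) ∝ π_k f_k(x), the posterior odds are π_i f_i(x) / (π_j f_j(x)).
Categorical probabilities:
  p_I = 0.34
  p_II = 0.27
  p_III = 0.22
Odds = (0.28/0.08) × (0.27/0.22) = 3.5 × 1.22727 ≈ 4.295

4.295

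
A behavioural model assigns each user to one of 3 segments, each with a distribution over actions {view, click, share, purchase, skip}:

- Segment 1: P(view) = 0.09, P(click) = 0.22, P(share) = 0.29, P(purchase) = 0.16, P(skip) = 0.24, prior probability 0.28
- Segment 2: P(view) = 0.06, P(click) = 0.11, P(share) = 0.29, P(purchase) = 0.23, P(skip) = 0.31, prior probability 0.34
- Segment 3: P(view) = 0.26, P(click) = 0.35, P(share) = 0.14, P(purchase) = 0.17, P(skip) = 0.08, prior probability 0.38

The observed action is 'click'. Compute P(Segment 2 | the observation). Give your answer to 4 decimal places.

By Bayes' theorem, P(k | x) = π_k f_k(x) / Σ_j π_j f_j(x).
Component likelihoods at x = 'click':
  L_1 = P(click | comp) = 0.22
  L_2 = P(click | comp) = 0.11
  L_3 = P(click | comp) = 0.35
Multiply by the mixture weights:
  π_1·L_1 = 0.28 × 0.22 = 0.0616
  π_2·L_2 = 0.34 × 0.11 = 0.0374
  π_3·L_3 = 0.38 × 0.35 = 0.133
Denominator: 0.0616 + 0.0374 + 0.133 = 0.232
P(Segment 2 | x) = 0.0374 / 0.232 ≈ 0.1612

0.1612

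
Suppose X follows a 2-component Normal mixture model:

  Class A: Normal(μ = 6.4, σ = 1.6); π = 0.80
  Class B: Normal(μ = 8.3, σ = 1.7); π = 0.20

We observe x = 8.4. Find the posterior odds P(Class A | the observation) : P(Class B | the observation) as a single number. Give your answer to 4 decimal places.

Only the two components matter; the odds are (π_i f_i(x)) / (π_j f_j(x)).
Component likelihoods at x = 8.4:
  p_A = (1/(1.6·√(2π)))·exp(−(8.4−6.4)²/(2·1.6²)) = 0.249339·exp(-0.78125) = 0.114156
  p_B = (1/(1.7·√(2π)))·exp(−(8.4−8.3)²/(2·1.7²)) = 0.234672·exp(-0.00173) = 0.234266
0.0913245 / 0.0468533 ≈ 1.9492

1.9492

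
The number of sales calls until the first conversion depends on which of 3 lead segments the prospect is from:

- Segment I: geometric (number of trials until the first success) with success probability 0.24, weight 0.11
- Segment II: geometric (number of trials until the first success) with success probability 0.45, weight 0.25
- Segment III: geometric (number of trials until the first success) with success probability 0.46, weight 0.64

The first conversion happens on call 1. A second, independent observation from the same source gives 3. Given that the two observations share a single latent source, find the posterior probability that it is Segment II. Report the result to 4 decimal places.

By Bayes' theorem, P(k | x) = π_k f_k(x) / Σ_j π_j f_j(x).
Since both observations come from the same component, the likelihood for component k is f_k(x₁)·f_k(x₂).
  p_I = [0.24] × [0.138624] = 0.0332698
  p_II = [0.45] × [0.136125] = 0.0612563
  p_III = [0.46] × [0.134136] = 0.0617026
Unnormalised posteriors:
  π_I·p_I = 0.11 × 0.0332698 = 0.00365967
  π_II·p_II = 0.25 × 0.0612563 = 0.0153141
  π_III·p_III = 0.64 × 0.0617026 = 0.0394896
Denominator: 0.00365967 + 0.0153141 + 0.0394896 = 0.0584634
So the posterior for Segment II is 0.0153141 / 0.0584634 ≈ 0.2619.

0.2619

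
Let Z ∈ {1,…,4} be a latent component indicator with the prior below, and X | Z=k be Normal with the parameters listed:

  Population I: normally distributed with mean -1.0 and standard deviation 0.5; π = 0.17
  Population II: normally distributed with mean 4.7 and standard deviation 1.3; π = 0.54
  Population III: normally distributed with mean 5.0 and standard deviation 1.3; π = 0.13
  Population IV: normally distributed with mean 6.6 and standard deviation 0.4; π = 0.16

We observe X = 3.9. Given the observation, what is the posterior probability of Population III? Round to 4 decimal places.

The responsibility of component k is π_k f_k(x) divided by Σ_j π_j f_j(x).
Normal densities:
  L_I = (1/(0.5·√(2π)))·exp(−(3.9−-1.0)²/(2·0.5²)) = 0.797885·exp(-48.02000) = 1.1146e-21
  L_II = (1/(1.3·√(2π)))·exp(−(3.9−4.7)²/(2·1.3²)) = 0.306879·exp(-0.18935) = 0.253941
  L_III = (1/(1.3·√(2π)))·exp(−(3.9−5.0)²/(2·1.3²)) = 0.306879·exp(-0.35799) = 0.214533
  L_IV = (1/(0.4·√(2π)))·exp(−(3.9−6.6)²/(2·0.4²)) = 0.997356·exp(-22.78125) = 1.27373e-10
Unnormalised posteriors:
  π_I·L_I = 0.17 × 1.1146e-21 = 1.89482e-22
  π_II·L_II = 0.54 × 0.253941 = 0.137128
  π_III·L_III = 0.13 × 0.214533 = 0.0278893
  π_IV·L_IV = 0.16 × 1.27373e-10 = 2.03798e-11
Normaliser: 1.89482e-22 + 0.137128 + 0.0278893 + 2.03798e-11 = 0.165018
Responsibility of Population III: 0.0278893 / 0.165018 ≈ 0.1690

0.1690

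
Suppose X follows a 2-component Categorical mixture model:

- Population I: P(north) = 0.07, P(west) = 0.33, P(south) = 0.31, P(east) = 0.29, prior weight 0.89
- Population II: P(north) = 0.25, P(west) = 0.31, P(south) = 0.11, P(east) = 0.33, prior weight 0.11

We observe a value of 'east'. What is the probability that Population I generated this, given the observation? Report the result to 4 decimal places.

0.8767

The responsibility of component k is P(Z=k) f_k(x) divided by Σ_j P(Z=j) f_j(x).
Component likelihoods at x = 'east':
  L_I = P(east | comp) = 0.29
  L_II = P(east | comp) = 0.33
Prior × likelihood for each component:
  P(Z=I)·L_I = 0.89 × 0.29 = 0.2581
  P(Z=II)·L_II = 0.11 × 0.33 = 0.0363
Denominator: 0.2581 + 0.0363 = 0.2944
P(Population I | x) = 0.2581 / 0.2944 ≈ 0.8767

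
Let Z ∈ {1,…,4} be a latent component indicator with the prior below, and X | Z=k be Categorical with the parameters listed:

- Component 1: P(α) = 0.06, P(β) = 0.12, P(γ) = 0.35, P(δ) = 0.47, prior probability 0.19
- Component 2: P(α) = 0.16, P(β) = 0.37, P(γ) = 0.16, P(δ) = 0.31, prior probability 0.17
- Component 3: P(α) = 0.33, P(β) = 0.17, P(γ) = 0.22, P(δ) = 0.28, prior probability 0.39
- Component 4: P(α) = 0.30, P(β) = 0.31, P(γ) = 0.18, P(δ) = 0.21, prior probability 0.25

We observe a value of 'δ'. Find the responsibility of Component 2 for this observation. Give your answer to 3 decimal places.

By Bayes' theorem, P(k | x) = π_k f_k(x) / Σ_j π_j f_j(x).
Component likelihoods at x = 'δ':
  L_1 = 0.47
  L_2 = 0.31
  L_3 = 0.28
  L_4 = 0.21
Weight by the priors:
  π_1·L_1 = 0.19 × 0.47 = 0.0893
  π_2·L_2 = 0.17 × 0.31 = 0.0527
  π_3·L_3 = 0.39 × 0.28 = 0.1092
  π_4·L_4 = 0.25 × 0.21 = 0.0525
Sum: 0.0893 + 0.0527 + 0.1092 + 0.0525 = 0.3037
So the posterior for Component 2 is 0.0527 / 0.3037 ≈ 0.174.

0.174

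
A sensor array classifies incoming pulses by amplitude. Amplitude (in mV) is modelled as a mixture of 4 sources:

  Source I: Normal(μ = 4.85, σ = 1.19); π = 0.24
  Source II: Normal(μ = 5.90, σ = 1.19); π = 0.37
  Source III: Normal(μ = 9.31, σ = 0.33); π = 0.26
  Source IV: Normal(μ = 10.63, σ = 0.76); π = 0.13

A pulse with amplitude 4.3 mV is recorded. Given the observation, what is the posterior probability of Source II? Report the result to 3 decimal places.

0.410

By Bayes' theorem, P(k | x) = P(Z=k) f_k(x) / Σ_j P(Z=j) f_j(x).
Component likelihoods at x = 4.3 mV:
  L_I = 0.301285
  L_II = 0.135771
  L_III = 1.07808e-50
  L_IV = 4.53206e-16
Prior × likelihood for each component:
  P(Z=I)·L_I = 0.24 × 0.301285 = 0.0723084
  P(Z=II)·L_II = 0.37 × 0.135771 = 0.0502354
  P(Z=III)·L_III = 0.26 × 1.07808e-50 = 2.803e-51
  P(Z=IV)·L_IV = 0.13 × 4.53206e-16 = 5.89168e-17
Evidence: 0.0723084 + 0.0502354 + 2.803e-51 + 5.89168e-17 = 0.122544
Responsibility of Source II: 0.0502354 / 0.122544 ≈ 0.410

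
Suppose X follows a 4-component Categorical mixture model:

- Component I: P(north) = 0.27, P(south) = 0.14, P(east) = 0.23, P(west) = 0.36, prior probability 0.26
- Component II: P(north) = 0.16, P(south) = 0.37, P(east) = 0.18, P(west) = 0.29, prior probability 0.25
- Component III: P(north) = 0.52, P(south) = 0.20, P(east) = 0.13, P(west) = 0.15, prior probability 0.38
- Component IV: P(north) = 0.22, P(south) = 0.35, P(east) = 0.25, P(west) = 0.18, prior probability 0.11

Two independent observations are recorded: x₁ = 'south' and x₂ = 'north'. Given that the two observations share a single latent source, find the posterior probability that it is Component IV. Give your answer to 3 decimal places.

Posterior ∝ prior × likelihood, so P(k | x) ∝ π_k f_k(x); normalise over all components.
Since both observations come from the same component, the likelihood for component k is f_k(x₁)·f_k(x₂).
  p_I = [P(south | comp) = 0.14] × [0.27] = 0.0378
  p_II = [P(south | comp) = 0.37] × [0.16] = 0.0592
  p_III = [P(south | comp) = 0.20] × [0.52] = 0.104
  p_IV = [P(south | comp) = 0.35] × [0.22] = 0.077
Weight by the priors:
  π_I·p_I = 0.26 × 0.0378 = 0.009828
  π_II·p_II = 0.25 × 0.0592 = 0.0148
  π_III·p_III = 0.38 × 0.104 = 0.03952
  π_IV·p_IV = 0.11 × 0.077 = 0.00847
Evidence: 0.009828 + 0.0148 + 0.03952 + 0.00847 = 0.072618
Responsibility of Component IV: 0.00847 / 0.072618 ≈ 0.117

0.117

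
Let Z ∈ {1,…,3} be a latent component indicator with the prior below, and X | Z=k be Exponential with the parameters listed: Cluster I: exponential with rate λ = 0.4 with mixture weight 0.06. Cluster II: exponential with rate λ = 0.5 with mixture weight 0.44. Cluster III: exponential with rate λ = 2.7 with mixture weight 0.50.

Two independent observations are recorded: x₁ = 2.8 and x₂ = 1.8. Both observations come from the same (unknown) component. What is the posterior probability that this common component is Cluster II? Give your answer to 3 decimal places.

By Bayes' theorem, P(k | x) = π_k f_k(x) / Σ_j π_j f_j(x).
Since both observations come from the same component, the likelihood for component k is f_k(x₁)·f_k(x₂).
  f_I = [0.130512] × [0.194701] = 0.0254108
  f_II = [0.123298] × [0.203285] = 0.0250647
  f_III = [0.00140636] × [0.0209263] = 2.943e-05
Prior × likelihood for each component:
  π_I·f_I = 0.06 × 0.0254108 = 0.00152465
  π_II·f_II = 0.44 × 0.0250647 = 0.0110285
  π_III·f_III = 0.50 × 2.943e-05 = 1.4715e-05
Normaliser: 0.00152465 + 0.0110285 + 1.4715e-05 = 0.0125678
So the posterior for Cluster II is 0.0110285 / 0.0125678 ≈ 0.878.

0.878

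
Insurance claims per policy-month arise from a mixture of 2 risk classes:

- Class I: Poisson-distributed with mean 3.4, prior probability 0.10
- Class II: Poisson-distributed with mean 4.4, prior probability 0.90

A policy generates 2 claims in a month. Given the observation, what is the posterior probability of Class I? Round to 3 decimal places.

By Bayes' theorem, P(k | x) = w_k f_k(x) / Σ_j w_j f_j(x).
Component likelihoods at x = 2 claims:
  f_I = e^(−3.4)·3.4^2/2! = 0.192898
  f_II = e^(−4.4)·4.4^2/2! = 0.118845
Prior × likelihood for each component:
  w_I·f_I = 0.10 × 0.192898 = 0.0192898
  w_II·f_II = 0.90 × 0.118845 = 0.10696
Marginal: 0.0192898 + 0.10696 = 0.12625
P(Class I | 2 claims) ≈ 0.153

0.153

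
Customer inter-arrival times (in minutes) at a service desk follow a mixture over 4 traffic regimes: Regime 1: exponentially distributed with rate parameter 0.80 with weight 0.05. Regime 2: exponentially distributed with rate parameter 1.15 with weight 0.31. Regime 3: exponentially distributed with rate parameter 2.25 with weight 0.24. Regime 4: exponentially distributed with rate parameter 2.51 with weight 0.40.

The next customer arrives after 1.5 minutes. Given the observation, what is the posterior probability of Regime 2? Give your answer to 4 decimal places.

0.5415

P(component k | x) = w_k·f_k(x) / marginal(x), where marginal(x) = Σ_j w_j·f_j(x).
Exponential densities:
  f_1 = 0.80·e^(−0.80·1.5) = 0.80·e^(−1.2000) = 0.240955
  f_2 = 1.15·e^(−1.15·1.5) = 1.15·e^(−1.7250) = 0.204899
  f_3 = 2.25·e^(−2.25·1.5) = 2.25·e^(−3.3750) = 0.0769908
  f_4 = 2.51·e^(−2.51·1.5) = 2.51·e^(−3.7650) = 0.0581507
Multiply by the mixture weights:
  w_1·f_1 = 0.05 × 0.240955 = 0.0120478
  w_2·f_2 = 0.31 × 0.204899 = 0.0635187
  w_3·f_3 = 0.24 × 0.0769908 = 0.0184778
  w_4·f_4 = 0.40 × 0.0581507 = 0.0232603
Marginal: 0.0120478 + 0.0635187 + 0.0184778 + 0.0232603 = 0.117305
P(Regime 2 | x) = 0.0635187 / 0.117305 ≈ 0.5415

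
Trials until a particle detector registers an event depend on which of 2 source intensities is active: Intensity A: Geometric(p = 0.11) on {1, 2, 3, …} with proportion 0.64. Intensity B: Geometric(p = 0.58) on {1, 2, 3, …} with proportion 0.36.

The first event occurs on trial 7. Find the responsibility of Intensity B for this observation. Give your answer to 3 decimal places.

0.032

By Bayes' theorem, P(k | x) = P(Z=k) f_k(x) / Σ_j P(Z=j) f_j(x).
Evaluate each component's likelihood at the observed value:
  f_A = 0.11·(1−0.11)^6 = 0.11·0.496981 = 0.0546679
  f_B = 0.58·(1−0.58)^6 = 0.58·0.00548903 = 0.00318364
Prior × likelihood for each component:
  P(Z=A)·f_A = 0.64 × 0.0546679 = 0.0349875
  P(Z=B)·f_B = 0.36 × 0.00318364 = 0.00114611
Sum: 0.0349875 + 0.00114611 = 0.0361336
P(Intensity B | data) ≈ 0.032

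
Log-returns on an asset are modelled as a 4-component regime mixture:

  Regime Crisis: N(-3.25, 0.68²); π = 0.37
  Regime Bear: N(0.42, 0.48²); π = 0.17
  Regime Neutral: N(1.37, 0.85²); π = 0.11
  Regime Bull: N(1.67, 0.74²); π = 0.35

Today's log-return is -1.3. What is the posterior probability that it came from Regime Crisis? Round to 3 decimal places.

P(component k | x) = w_k·f_k(x) / marginal(x), where marginal(x) = Σ_j w_j·f_j(x).
Normal densities:
  L_Crisis = (1/(0.68·√(2π)))·exp(−(-1.3−-3.25)²/(2·0.68²)) = 0.586680·exp(-4.11170) = 0.00960976
  L_Bear = (1/(0.48·√(2π)))·exp(−(-1.3−0.42)²/(2·0.48²)) = 0.831130·exp(-6.42014) = 0.00135344
  L_Neutral = (1/(0.85·√(2π)))·exp(−(-1.3−1.37)²/(2·0.85²)) = 0.469344·exp(-4.93349) = 0.00337988
  L_Bull = (1/(0.74·√(2π)))·exp(−(-1.3−1.67)²/(2·0.74²)) = 0.539111·exp(-8.05415) = 0.00017132
Unnormalised posteriors:
  w_Crisis·L_Crisis = 0.37 × 0.00960976 = 0.00355561
  w_Bear·L_Bear = 0.17 × 0.00135344 = 0.000230084
  w_Neutral·L_Neutral = 0.11 × 0.00337988 = 0.000371787
  w_Bull·L_Bull = 0.35 × 0.00017132 = 5.99619e-05
Marginal: 0.00355561 + 0.000230084 + 0.000371787 + 5.99619e-05 = 0.00421744
P(Regime Crisis | x) ≈ 0.843

0.843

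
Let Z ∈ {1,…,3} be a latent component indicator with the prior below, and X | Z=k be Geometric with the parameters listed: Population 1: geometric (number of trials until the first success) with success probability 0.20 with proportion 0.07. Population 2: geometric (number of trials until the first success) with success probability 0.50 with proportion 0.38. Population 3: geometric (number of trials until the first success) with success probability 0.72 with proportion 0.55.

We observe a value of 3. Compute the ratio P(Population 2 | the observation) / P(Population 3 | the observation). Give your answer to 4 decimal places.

1.5300

Since P(k|x) ∝ w_k f_k(x), the posterior odds are w_i f_i(x) / (w_j f_j(x)).
Evaluate each component's likelihood at the observed value:
  f_1 = 0.20·(1−0.20)^2 = 0.20·0.64 = 0.128
  f_2 = 0.50·(1−0.50)^2 = 0.50·0.25 = 0.125
  f_3 = 0.72·(1−0.72)^2 = 0.72·0.0784 = 0.056448
Odds = (0.38/0.55) × (0.125/0.056448) = 0.690909 × 2.21443 ≈ 1.5300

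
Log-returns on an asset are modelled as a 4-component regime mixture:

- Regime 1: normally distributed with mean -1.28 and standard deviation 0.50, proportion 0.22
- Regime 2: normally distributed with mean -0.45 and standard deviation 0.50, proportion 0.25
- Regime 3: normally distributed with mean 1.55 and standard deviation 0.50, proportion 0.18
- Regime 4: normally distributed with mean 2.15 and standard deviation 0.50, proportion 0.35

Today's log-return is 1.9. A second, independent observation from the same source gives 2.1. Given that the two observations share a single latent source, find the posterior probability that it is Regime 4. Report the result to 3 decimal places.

0.800

Apply Bayes' rule: the posterior for each component is proportional to its prior times its likelihood at x.
Since both observations come from the same component, the likelihood for component k is f_k(x₁)·f_k(x₂).
  f_1 = [(1/(0.50·√(2π)))·exp(−(1.9−-1.28)²/(2·0.50²)) = 0.797885·exp(-20.22480) = 1.31347e-09] × [9.52428e-11] = 1.25099e-19
  f_2 = [(1/(0.50·√(2π)))·exp(−(1.9−-0.45)²/(2·0.50²)) = 0.797885·exp(-11.04500) = 1.27397e-05] × [1.79449e-06] = 2.28611e-11
  f_3 = [(1/(0.50·√(2π)))·exp(−(1.9−1.55)²/(2·0.50²)) = 0.797885·exp(-0.24500) = 0.624508] × [0.435704] = 0.272101
  f_4 = [(1/(0.50·√(2π)))·exp(−(1.9−2.15)²/(2·0.50²)) = 0.797885·exp(-0.12500) = 0.704131] × [0.793905] = 0.559013
Multiply by the mixture weights:
  P(Z=1)·f_1 = 0.22 × 1.25099e-19 = 2.75217e-20
  P(Z=2)·f_2 = 0.25 × 2.28611e-11 = 5.71528e-12
  P(Z=3)·f_3 = 0.18 × 0.272101 = 0.0489781
  P(Z=4)·f_4 = 0.35 × 0.559013 = 0.195655
Denominator: 2.75217e-20 + 5.71528e-12 + 0.0489781 + 0.195655 = 0.244633
Responsibility of Regime 4: 0.195655 / 0.244633 ≈ 0.800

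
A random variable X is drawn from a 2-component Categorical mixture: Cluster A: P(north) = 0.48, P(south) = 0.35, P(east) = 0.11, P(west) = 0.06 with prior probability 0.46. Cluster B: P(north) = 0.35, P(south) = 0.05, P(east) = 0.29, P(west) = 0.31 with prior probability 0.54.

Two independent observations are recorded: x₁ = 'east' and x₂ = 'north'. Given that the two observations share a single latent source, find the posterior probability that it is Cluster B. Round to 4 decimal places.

0.6929

The responsibility of component k is w_k f_k(x) divided by Σ_j w_j f_j(x).
Since both observations come from the same component, the likelihood for component k is f_k(x₁)·f_k(x₂).
  L_A = [P(east | comp) = 0.11] × [0.48] = 0.0528
  L_B = [P(east | comp) = 0.29] × [0.35] = 0.1015
Unnormalised posteriors:
  w_A·L_A = 0.46 × 0.0528 = 0.024288
  w_B·L_B = 0.54 × 0.1015 = 0.05481
Marginal: 0.024288 + 0.05481 = 0.079098
Responsibility of Cluster B: 0.05481 / 0.079098 ≈ 0.6929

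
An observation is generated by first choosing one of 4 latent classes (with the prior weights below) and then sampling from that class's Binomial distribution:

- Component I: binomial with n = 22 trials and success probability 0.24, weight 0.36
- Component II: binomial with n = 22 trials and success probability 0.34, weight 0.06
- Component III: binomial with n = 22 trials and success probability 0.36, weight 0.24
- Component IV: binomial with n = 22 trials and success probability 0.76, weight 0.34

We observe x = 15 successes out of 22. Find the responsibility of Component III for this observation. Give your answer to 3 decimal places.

0.009

P(component k | x) = π_k·f_k(x) / marginal(x), where marginal(x) = Σ_j π_j·f_j(x).
Component likelihoods at x = 15 successes out of 22:
  p_I = C(22,15)·0.24^15·0.76^7 = 170544·5.04857e-10·0.146452 = 1.26096e-05
  p_II = C(22,15)·0.34^15·0.66^7 = 170544·9.37959e-08·0.0545516 = 0.000872625
  p_III = C(22,15)·0.36^15·0.64^7 = 170544·2.21074e-07·0.0439805 = 0.00165819
  p_IV = C(22,15)·0.76^15·0.24^7 = 170544·0.0163006·4.58647e-05 = 0.127503
Unnormalised posteriors:
  π_I·p_I = 0.36 × 1.26096e-05 = 4.53944e-06
  π_II·p_II = 0.06 × 0.000872625 = 5.23575e-05
  π_III·p_III = 0.24 × 0.00165819 = 0.000397965
  π_IV·p_IV = 0.34 × 0.127503 = 0.0433509
Denominator: 4.53944e-06 + 5.23575e-05 + 0.000397965 + 0.0433509 = 0.0438057
P(Component III | 15 successes out of 22) = 0.000397965 / 0.0438057 ≈ 0.009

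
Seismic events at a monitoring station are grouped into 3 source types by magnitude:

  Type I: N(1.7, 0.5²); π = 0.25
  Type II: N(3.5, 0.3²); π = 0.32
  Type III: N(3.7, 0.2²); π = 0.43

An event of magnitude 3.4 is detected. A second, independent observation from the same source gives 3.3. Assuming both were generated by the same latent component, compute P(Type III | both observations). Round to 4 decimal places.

By Bayes' theorem, P(k | x) = w_k f_k(x) / Σ_j w_j f_j(x).
Since both observations come from the same component, the likelihood for component k is f_k(x₁)·f_k(x₂).
  f_I = [0.00246444] × [0.00476818] = 1.17509e-05
  f_II = [1.25794] × [1.06483] = 1.33949
  f_III = [0.647588] × [0.269955] = 0.17482
Unnormalised posteriors:
  w_I·f_I = 0.25 × 1.17509e-05 = 2.93772e-06
  w_II·f_II = 0.32 × 1.33949 = 0.428638
  w_III·f_III = 0.43 × 0.17482 = 0.0751724
Marginal: 2.93772e-06 + 0.428638 + 0.0751724 = 0.503813
P(Type III | x) = 0.0751724 / 0.503813 ≈ 0.1492

0.1492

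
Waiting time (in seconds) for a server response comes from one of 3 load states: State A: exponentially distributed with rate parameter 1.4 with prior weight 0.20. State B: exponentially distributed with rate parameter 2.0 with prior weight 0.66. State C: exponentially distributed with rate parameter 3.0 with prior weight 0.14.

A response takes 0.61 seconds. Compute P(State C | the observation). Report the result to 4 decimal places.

0.1169

The responsibility of component k is π_k f_k(x) divided by Σ_j π_j f_j(x).
Exponential densities:
  p_A = 1.4·e^(−1.4·0.61) = 1.4·e^(−0.8540) = 0.595992
  p_B = 2.0·e^(−2.0·0.61) = 2.0·e^(−1.2200) = 0.59046
  p_C = 3.0·e^(−3.0·0.61) = 3.0·e^(−1.8300) = 0.481241
Multiply by the mixture weights:
  π_A·p_A = 0.20 × 0.595992 = 0.119198
  π_B·p_B = 0.66 × 0.59046 = 0.389704
  π_C·p_C = 0.14 × 0.481241 = 0.0673737
Sum: 0.119198 + 0.389704 + 0.0673737 = 0.576276
Responsibility of State C: 0.0673737 / 0.576276 ≈ 0.1169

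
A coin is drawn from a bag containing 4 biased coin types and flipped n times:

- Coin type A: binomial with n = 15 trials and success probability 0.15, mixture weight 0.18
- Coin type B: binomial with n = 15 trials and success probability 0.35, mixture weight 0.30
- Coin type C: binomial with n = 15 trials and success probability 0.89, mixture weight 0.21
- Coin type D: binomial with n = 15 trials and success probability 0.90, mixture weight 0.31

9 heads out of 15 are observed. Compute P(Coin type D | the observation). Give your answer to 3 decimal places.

0.059

P(component k | x) = π_k·f_k(x) / marginal(x), where marginal(x) = Σ_j π_j·f_j(x).
Evaluate each component's likelihood at the observed value:
  L_A = 7.2567e-05
  L_B = 0.0297507
  L_C = 0.00310649
  L_D = 0.00193904
Prior × likelihood for each component:
  π_A·L_A = 0.18 × 7.2567e-05 = 1.30621e-05
  π_B·L_B = 0.30 × 0.0297507 = 0.0089252
  π_C·L_C = 0.21 × 0.00310649 = 0.000652363
  π_D·L_D = 0.31 × 0.00193904 = 0.000601102
Marginal: 1.30621e-05 + 0.0089252 + 0.000652363 + 0.000601102 = 0.0101917
Responsibility of Coin type D: 0.000601102 / 0.0101917 ≈ 0.059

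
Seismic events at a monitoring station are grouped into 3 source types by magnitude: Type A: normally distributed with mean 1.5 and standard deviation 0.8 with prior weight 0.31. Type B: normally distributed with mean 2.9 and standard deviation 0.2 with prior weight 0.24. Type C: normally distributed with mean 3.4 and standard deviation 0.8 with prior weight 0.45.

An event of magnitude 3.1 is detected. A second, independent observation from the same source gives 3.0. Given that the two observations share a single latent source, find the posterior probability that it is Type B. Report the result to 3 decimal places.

The responsibility of component k is π_k f_k(x) divided by Σ_j π_j f_j(x).
Since both observations come from the same component, the likelihood for component k is f_k(x₁)·f_k(x₂).
  f_A = [(1/(0.8·√(2π)))·exp(−(3.1−1.5)²/(2·0.8²)) = 0.498678·exp(-2.00000) = 0.0674887] × [0.0859828] = 0.00580287
  f_B = [(1/(0.2·√(2π)))·exp(−(3.1−2.9)²/(2·0.2²)) = 1.994711·exp(-0.50000) = 1.20985] × [1.76033] = 2.12974
  f_C = [(1/(0.8·√(2π)))·exp(−(3.1−3.4)²/(2·0.8²)) = 0.498678·exp(-0.07031) = 0.464819] × [0.440082] = 0.204558
Multiply by the mixture weights:
  π_A·f_A = 0.31 × 0.00580287 = 0.00179889
  π_B·f_B = 0.24 × 2.12974 = 0.511137
  π_C·f_C = 0.45 × 0.204558 = 0.0920512
Marginal: 0.00179889 + 0.511137 + 0.0920512 = 0.604987
So the posterior for Type B is 0.511137 / 0.604987 ≈ 0.845.

0.845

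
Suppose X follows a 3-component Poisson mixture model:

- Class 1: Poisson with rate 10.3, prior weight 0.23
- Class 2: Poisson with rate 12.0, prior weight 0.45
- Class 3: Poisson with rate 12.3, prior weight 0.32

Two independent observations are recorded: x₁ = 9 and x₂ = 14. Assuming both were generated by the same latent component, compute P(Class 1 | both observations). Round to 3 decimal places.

0.213

P(component k | x) = π_k·f_k(x) / marginal(x), where marginal(x) = Σ_j π_j·f_j(x).
Since both observations come from the same component, the likelihood for component k is f_k(x₁)·f_k(x₂).
  p_1 = [0.120931] × [0.0583552] = 0.00705697
  p_2 = [0.0873644] × [0.0904889] = 0.00790551
  p_3 = [0.0808278] × [0.0947199] = 0.007656
Multiply by the mixture weights:
  π_1·p_1 = 0.23 × 0.00705697 = 0.0016231
  π_2·p_2 = 0.45 × 0.00790551 = 0.00355748
  π_3·p_3 = 0.32 × 0.007656 = 0.00244992
Sum: 0.0016231 + 0.00355748 + 0.00244992 = 0.0076305
Responsibility of Class 1: 0.0016231 / 0.0076305 ≈ 0.213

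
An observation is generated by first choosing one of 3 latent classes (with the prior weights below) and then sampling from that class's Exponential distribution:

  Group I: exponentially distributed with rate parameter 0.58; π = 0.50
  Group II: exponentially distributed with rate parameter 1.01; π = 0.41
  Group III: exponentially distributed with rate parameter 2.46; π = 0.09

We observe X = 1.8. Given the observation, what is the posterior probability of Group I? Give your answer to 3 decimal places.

By Bayes' theorem, P(k | x) = π_k f_k(x) / Σ_j π_j f_j(x).
Exponential densities:
  f_I = 0.58·e^(−0.58·1.8) = 0.58·e^(−1.0440) = 0.204185
  f_II = 1.01·e^(−1.01·1.8) = 1.01·e^(−1.8180) = 0.163974
  f_III = 2.46·e^(−2.46·1.8) = 2.46·e^(−4.4280) = 0.0293683
Prior × likelihood for each component:
  π_I·f_I = 0.50 × 0.204185 = 0.102093
  π_II·f_II = 0.41 × 0.163974 = 0.0672292
  π_III·f_III = 0.09 × 0.0293683 = 0.00264315
Denominator: 0.102093 + 0.0672292 + 0.00264315 = 0.171965
So the posterior for Group I is 0.102093 / 0.171965 ≈ 0.594.

0.594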